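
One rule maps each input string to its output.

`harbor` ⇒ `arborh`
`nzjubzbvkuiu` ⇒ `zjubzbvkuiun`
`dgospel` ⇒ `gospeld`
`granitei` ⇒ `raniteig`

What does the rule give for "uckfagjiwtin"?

What's happening: move the first character to the end.
So "uckfagjiwtin" becomes "ckfagjiwtinu".

ckfagjiwtinu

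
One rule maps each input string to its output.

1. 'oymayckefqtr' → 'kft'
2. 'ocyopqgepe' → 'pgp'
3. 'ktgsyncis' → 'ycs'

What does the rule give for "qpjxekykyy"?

The transformation: keep every other character starting from the first (positions 1st, 3rd, 5th, ...), then keep only the last 3 characters.
Applying that to "qpjxekykyy" gives "eyy".
(Check on "oymayckefqtr": → "omykft" → "kft" ✓)

eyy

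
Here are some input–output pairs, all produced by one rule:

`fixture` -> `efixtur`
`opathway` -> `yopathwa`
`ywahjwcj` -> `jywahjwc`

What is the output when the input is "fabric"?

What's happening: move the last character to the front.
"fabric" → "cfabri".

cfabri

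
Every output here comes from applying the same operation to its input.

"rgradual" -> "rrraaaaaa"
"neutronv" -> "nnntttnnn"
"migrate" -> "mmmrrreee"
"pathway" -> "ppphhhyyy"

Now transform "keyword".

What's happening: keep one character in every 3, starting at position 1 (positions 1st, 4th, 7th, ...), then repeat every character 3 times.
Working it through for "keyword": intermediate "kwd", final "kkkwwwddd".
(Check on "pathway": → "phy" → "ppphhhyyy" ✓)

kkkwwwddd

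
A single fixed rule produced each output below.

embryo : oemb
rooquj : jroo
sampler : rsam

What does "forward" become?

Each output is the input with this applied: move the first 3 characters to the end (rotate left by 3), then keep only the last 4 characters.
For "forward", step one produces "wardfor"; step two turns that into "dfor".
(Check on "rooquj": → "qujroo" → "jroo" ✓)

dfor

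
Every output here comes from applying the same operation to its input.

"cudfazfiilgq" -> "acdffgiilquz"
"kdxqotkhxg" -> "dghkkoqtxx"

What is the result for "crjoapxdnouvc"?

Each output is the input with this applied: sort the characters into alphabetical order.
For "crjoapxdnouvc" the result is "accdjnoopruvx".

accdjnoopruvx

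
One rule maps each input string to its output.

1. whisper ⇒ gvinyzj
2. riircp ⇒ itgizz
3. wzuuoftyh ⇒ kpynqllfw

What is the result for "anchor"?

yfiret

The rule is to shift every letter 9 places backward in the alphabet (wrapping around), then move the last 3 characters to the front (rotate right by 3).
Starting from "anchor": after the first operation, "retyfi"; after the second, "yfiret".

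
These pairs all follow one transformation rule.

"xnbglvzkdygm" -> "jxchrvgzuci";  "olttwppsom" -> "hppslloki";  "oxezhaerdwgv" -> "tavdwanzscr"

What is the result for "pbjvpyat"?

xfrluwp

The rule is to shift every letter 4 places backward in the alphabet (wrapping around), then delete the first character.
For "pbjvpyat", step one produces "lxfrluwp"; step two turns that into "xfrluwp".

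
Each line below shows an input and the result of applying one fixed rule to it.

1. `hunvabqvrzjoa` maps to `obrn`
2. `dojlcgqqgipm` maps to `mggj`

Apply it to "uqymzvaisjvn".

nvsy

Each output is the input with this applied: keep one character in every 3, starting at position 3 (positions 3rd, 6th, 9th, ...), then swap the first and last characters.
On "uqymzvaisjvn": the first step gives "yvsn", and the second then gives "nvsy".
(Check on "dojlcgqqgipm": → "jggm" → "mggj" ✓)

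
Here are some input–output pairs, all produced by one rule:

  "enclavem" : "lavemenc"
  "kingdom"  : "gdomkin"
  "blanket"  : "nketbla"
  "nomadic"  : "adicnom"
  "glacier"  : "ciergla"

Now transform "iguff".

In each case the input is transformed by: move the first 3 characters to the end (rotate left by 3).
For "iguff" the result is "ffigu".

ffigu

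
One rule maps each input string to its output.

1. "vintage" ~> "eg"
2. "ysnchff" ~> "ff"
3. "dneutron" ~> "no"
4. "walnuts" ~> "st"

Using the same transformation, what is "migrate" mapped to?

Rule — reverse the string, then keep only the first 2 characters.
"migrate" → "etargim" → "et".

et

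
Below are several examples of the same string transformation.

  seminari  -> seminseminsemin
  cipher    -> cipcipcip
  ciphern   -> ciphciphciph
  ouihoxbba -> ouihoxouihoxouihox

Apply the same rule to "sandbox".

sandsandsand

Looking at the pairs, the operation is to delete the last 3 characters, then write the whole string 3 times in a row.
Applying both steps to "sandbox": "sand", then "sandsandsand".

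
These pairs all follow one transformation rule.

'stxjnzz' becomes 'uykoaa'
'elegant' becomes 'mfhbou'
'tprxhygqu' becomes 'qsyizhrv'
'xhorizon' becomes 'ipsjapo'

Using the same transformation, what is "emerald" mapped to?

The pattern: shift every letter 1 place forward in the alphabet (wrapping around), then delete the first character.
Applying both steps to "emerald": "fnfsbme", then "nfsbme".

nfsbme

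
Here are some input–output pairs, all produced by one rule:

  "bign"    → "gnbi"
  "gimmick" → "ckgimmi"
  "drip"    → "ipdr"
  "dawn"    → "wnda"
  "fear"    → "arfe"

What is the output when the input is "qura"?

The rule is to move the last 2 characters to the front (rotate right by 2).
"qura" → "raqu".

raqu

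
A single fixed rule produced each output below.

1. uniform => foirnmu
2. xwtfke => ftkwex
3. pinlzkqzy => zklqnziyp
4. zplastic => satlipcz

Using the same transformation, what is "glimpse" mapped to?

In each case the input is transformed by: take characters alternately from the front and the back (1st, last, 2nd, 2nd-last, ...), then reverse the string.
For "glimpse" the result is "mpisleg".
(Check on "pinlzkqzy": → "pyiznqlkz" → "zklqnziyp" ✓)

mpisleg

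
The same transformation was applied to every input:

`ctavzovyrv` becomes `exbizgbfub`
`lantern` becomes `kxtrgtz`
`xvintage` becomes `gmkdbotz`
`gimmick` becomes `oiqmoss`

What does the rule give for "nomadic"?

Each output is the input with this applied: move the last 3 characters to the front (rotate right by 3), then shift every letter 6 places forward in the alphabet (wrapping around).
For "nomadic" the result is "joitusg".

joitusg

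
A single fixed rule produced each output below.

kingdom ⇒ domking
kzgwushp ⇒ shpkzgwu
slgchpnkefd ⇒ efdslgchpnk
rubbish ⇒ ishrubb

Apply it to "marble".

The rule is to move the last 3 characters to the front (rotate right by 3).
So "marble" becomes "blemar".

blemar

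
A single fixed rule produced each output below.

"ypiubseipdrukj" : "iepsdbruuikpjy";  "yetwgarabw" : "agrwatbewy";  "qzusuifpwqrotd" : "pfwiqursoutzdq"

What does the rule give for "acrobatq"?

boartcqa

Each output is the input with this applied: swap the front and back halves of the string, then take characters alternately from the front and the back (1st, last, 2nd, 2nd-last, ...).
Applying both steps to "acrobatq": "batqacro", then "boartcqa".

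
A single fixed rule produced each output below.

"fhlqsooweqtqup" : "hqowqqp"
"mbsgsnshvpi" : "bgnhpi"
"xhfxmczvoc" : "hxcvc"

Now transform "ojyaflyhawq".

jalhwq

The pattern: swap each adjacent pair of characters (1↔2, 3↔4, ...), then keep every other character starting from the first (positions 1st, 3rd, 5th, ...).
For "ojyaflyhawq" the result is "jalhwq".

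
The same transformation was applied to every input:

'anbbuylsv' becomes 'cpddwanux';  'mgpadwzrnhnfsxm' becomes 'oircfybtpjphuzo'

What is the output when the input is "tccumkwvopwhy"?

The rule is to shift every letter 2 places forward in the alphabet (wrapping around).
On "tccumkwvopwhy" that produces "veewomyxqryja".

veewomyxqryja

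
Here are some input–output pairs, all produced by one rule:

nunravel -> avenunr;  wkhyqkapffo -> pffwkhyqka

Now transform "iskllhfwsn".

Rule — delete the last character, then move the last 3 characters to the front (rotate right by 3).
Starting from "iskllhfwsn": after the first operation, "iskllhfws"; after the second, "fwsiskllh".

fwsiskllh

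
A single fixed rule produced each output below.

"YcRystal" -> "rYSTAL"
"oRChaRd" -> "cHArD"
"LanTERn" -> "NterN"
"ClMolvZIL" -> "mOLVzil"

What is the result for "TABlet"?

bLET

Rule — delete the first 2 characters, then flip the case of every letter.
Applying both steps to "TABlet": "Blet", then "bLET".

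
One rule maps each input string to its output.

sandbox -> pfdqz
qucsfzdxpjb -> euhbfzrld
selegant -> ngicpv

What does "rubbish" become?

ddkuj

What's happening: delete the first 2 characters, then shift every letter 2 places forward in the alphabet (wrapping around).
On "rubbish": the first step gives "bbish", and the second then gives "ddkuj".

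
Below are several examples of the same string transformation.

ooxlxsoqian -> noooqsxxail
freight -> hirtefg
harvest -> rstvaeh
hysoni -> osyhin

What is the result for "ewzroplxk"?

oprwxzekl

What's happening: sort the characters into alphabetical order, then move the first 3 characters to the end (rotate left by 3).
Working it through for "ewzroplxk": intermediate "ekloprwxz", final "oprwxzekl".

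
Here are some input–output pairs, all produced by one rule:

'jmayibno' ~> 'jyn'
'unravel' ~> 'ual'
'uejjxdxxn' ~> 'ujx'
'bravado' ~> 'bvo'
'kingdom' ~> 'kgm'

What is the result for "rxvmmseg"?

rme

The rule is to keep one character in every 3, starting at position 1 (positions 1st, 4th, 7th, ...).
So "rxvmmseg" becomes "rme".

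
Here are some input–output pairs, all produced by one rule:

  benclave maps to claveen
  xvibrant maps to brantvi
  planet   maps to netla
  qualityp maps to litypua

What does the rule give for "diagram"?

In each case the input is transformed by: delete the first character, then move the first 2 characters to the end (rotate left by 2).
For "diagram", step one produces "iagram"; step two turns that into "gramia".

gramia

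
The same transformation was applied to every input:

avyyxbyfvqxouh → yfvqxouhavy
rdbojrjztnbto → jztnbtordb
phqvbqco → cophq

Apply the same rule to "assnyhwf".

wfass

In each case the input is transformed by: move the first 3 characters to the end (rotate left by 3), then delete the first 3 characters.
Applying both steps to "assnyhwf": "nyhwfass", then "wfass".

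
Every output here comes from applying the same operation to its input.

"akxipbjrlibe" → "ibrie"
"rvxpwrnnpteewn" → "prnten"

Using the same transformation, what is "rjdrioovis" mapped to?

The transformation: keep every other character starting from the second (positions 2nd, 4th, 6th, ...), then delete the first character.
So "rjdrioovis" becomes "rovs".

rovs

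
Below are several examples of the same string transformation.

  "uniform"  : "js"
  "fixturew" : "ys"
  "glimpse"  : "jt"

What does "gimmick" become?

nd

Rule — shift every letter 1 place forward in the alphabet (wrapping around), then keep one character in every 3, starting at position 3 (positions 3rd, 6th, 9th, ...).
For "gimmick", step one produces "hjnnjdl"; step two turns that into "nd".
(Check on "fixturew": → "gjyuvsfx" → "ys" ✓)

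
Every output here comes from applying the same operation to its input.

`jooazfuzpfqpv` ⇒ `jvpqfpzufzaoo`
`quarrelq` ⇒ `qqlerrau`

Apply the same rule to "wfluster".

The pattern: reverse the string, then move the last character to the front.
So "wfluster" becomes "wretsulf".

wretsulf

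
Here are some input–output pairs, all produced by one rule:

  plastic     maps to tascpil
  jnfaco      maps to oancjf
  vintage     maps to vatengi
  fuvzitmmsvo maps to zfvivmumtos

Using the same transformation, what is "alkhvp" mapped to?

Each output is the input with this applied: sort the characters into reverse alphabetical order, then take characters alternately from the front and the back (1st, last, 2nd, 2nd-last, ...).
"alkhvp" → "vplkha" → "vaphlk".

vaphlk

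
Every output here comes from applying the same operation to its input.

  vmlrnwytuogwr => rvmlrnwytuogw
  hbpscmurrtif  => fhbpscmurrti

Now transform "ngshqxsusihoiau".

ungshqxsusihoia

Each output is the input with this applied: move the last character to the front.
On "ngshqxsusihoiau" that produces "ungshqxsusihoia".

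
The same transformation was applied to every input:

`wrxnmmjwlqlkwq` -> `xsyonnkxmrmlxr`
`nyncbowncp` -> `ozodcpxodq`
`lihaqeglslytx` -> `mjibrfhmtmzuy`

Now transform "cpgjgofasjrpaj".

dqhkhpgbtksqbk

The rule is to shift every letter 1 place forward in the alphabet (wrapping around).
For "cpgjgofasjrpaj" the result is "dqhkhpgbtksqbk".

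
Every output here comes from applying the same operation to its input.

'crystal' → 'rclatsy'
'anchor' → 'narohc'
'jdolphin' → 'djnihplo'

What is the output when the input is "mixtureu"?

In each case the input is transformed by: move the first 2 characters to the end (rotate left by 2), then reverse the string.
On "mixtureu": the first step gives "xtureumi", and the second then gives "imuerutx".
(Check on "jdolphin": → "olphinjd" → "djnihplo" ✓)

imuerutx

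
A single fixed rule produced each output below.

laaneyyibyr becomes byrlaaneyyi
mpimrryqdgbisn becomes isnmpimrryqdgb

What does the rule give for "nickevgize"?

The pattern: move the last 3 characters to the front (rotate right by 3).
On "nickevgize" that produces "izenickevg".

izenickevg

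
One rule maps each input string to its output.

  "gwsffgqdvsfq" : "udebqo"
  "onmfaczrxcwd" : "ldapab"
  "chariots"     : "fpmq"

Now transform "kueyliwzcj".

swgxh

The rule is to shift every letter 2 places backward in the alphabet (wrapping around), then keep every other character starting from the second (positions 2nd, 4th, 6th, ...).
On "kueyliwzcj": the first step gives "iscwjguxah", and the second then gives "swgxh".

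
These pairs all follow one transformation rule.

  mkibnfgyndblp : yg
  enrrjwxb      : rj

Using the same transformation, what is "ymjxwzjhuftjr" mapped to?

hj

The pattern: take characters alternately from the front and the back (1st, last, 2nd, 2nd-last, ...), then keep only the last 2 characters.
On "ymjxwzjhuftjr": the first step gives "yrmjjtxfwuzhj", and the second then gives "hj".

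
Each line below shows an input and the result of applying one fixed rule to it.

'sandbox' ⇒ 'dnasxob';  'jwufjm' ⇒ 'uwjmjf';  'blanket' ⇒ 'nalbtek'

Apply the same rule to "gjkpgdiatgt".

aidgpkjgtgt

The transformation: move the last 3 characters to the front (rotate right by 3), then reverse the string.
On "gjkpgdiatgt": the first step gives "tgtgjkpgdia", and the second then gives "aidgpkjgtgt".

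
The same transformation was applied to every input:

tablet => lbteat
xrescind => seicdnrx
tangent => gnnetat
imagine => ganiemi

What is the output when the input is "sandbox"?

The pattern: swap each adjacent pair of characters (1↔2, 3↔4, ...), then move the first 2 characters to the end (rotate left by 2).
Starting from "sandbox": after the first operation, "asdnobx"; after the second, "dnobxas".

dnobxas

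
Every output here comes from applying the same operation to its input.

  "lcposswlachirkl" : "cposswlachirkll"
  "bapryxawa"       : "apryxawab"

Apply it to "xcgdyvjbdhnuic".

cgdyvjbdhnuicx

In each case the input is transformed by: move the first character to the end.
For "xcgdyvjbdhnuic" the result is "cgdyvjbdhnuicx".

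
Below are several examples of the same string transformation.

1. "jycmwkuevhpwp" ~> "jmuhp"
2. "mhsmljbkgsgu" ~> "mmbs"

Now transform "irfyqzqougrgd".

iyqgd

Looking at the pairs, the operation is to keep one character in every 3, starting at position 1 (positions 1st, 4th, 7th, ...).
For "irfyqzqougrgd" the result is "iyqgd".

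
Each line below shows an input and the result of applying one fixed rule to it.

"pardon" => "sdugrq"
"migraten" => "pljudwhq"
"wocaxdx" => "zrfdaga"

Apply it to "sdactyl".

vgdfwbo

In each case the input is transformed by: shift every letter 3 places forward in the alphabet (wrapping around).
So "sdactyl" becomes "vgdfwbo".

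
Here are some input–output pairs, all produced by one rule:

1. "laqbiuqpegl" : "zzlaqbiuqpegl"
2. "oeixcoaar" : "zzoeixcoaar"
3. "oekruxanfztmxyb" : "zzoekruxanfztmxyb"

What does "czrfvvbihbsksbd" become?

zzczrfvvbihbsksbd

Looking at the pairs, the operation is to prepend "zz".
Doing the same to "czrfvvbihbsksbd": "zzczrfvvbihbsksbd".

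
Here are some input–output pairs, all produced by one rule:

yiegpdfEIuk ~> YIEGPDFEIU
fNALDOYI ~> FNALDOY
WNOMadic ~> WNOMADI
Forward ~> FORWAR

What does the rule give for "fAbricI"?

FABRIC

The rule is to delete the last character, then convert every letter to uppercase.
Working it through for "fAbricI": intermediate "fAbric", final "FABRIC".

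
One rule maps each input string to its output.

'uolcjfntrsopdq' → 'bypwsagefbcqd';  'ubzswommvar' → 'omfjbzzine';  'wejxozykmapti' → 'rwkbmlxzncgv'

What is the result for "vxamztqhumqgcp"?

knzmgduhzdtpc

What's happening: shift every letter 13 places forward in the alphabet (wrapping around) — i.e. ROT13, then delete the first character.
On "vxamztqhumqgcp" that produces "knzmgduhzdtpc".
(Check on "uolcjfntrsopdq": → "hbypwsagefbcqd" → "bypwsagefbcqd" ✓)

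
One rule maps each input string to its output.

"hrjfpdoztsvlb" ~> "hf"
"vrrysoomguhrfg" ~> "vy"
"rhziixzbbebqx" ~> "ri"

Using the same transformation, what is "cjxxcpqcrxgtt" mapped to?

cx

What's happening: keep one character in every 3, starting at position 1 (positions 1st, 4th, 7th, ...), then delete the last 3 characters.
Starting from "cjxxcpqcrxgtt": after the first operation, "cxqxt"; after the second, "cx".
(Check on "hrjfpdoztsvlb": → "hfosb" → "hf" ✓)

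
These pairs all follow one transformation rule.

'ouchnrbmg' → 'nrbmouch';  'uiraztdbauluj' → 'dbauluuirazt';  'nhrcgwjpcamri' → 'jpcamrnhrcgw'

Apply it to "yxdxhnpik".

Each output is the input with this applied: delete the last character, then swap the front and back halves of the string.
On "yxdxhnpik": the first step gives "yxdxhnpi", and the second then gives "hnpiyxdx".

hnpiyxdx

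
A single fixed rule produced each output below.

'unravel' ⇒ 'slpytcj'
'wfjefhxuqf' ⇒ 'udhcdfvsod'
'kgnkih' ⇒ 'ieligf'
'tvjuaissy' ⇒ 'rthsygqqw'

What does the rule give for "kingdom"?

Each output is the input with this applied: shift every letter 2 places backward in the alphabet (wrapping around).
So "kingdom" becomes "iglebmk".

iglebmk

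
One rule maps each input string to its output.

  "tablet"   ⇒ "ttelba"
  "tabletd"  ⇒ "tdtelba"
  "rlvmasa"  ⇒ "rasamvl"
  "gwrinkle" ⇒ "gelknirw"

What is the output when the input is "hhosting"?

hgnitsoh

Rule — move the first character to the end, then reverse the string.
For "hhosting", step one produces "hostingh"; step two turns that into "hgnitsoh".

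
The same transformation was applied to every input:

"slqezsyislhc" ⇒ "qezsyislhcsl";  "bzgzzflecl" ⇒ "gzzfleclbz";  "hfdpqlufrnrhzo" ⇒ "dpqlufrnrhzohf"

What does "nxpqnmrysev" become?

pqnmrysevnx

Looking at the pairs, the operation is to move the first 2 characters to the end (rotate left by 2).
So "nxpqnmrysev" becomes "pqnmrysevnx".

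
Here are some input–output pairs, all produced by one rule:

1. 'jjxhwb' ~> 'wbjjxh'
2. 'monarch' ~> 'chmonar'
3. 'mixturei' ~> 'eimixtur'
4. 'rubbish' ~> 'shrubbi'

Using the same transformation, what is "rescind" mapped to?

ndresci

Each output is the input with this applied: move the last 2 characters to the front (rotate right by 2).
For "rescind" the result is "ndresci".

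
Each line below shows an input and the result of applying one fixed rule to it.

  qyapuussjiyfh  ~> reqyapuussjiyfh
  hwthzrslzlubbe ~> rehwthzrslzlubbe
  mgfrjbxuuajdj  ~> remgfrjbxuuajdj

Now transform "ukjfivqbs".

reukjfivqbs

The pattern: prepend "re".
So "ukjfivqbs" becomes "reukjfivqbs".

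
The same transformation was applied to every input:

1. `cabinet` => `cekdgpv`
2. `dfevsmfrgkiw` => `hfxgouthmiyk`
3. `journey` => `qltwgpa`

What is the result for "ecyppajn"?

The pattern: shift every letter 2 places forward in the alphabet (wrapping around), then swap each adjacent pair of characters (1↔2, 3↔4, ...).
Starting from "ecyppajn": after the first operation, "gearrclp"; after the second, "egracrpl".

egracrpl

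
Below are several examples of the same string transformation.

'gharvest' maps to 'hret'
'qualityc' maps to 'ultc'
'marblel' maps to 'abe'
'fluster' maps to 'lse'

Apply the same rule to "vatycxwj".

ayxj

Each output is the input with this applied: keep every other character starting from the second (positions 2nd, 4th, 6th, ...).
Doing the same to "vatycxwj": "ayxj".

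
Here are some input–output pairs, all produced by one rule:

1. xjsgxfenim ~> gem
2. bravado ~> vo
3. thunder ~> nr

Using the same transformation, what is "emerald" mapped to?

rd

The pattern: move the first 2 characters to the end (rotate left by 2), then keep one character in every 3, starting at position 2 (positions 2nd, 5th, 8th, ...).
On "emerald": the first step gives "eraldem", and the second then gives "rd".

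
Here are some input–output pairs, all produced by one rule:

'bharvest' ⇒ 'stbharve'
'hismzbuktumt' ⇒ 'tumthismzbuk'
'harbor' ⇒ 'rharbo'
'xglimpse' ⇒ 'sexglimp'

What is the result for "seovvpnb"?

The transformation: swap the front and back halves of the string, then move the first 2 characters to the end (rotate left by 2).
"seovvpnb" → "vpnbseov" → "nbseovvp".

nbseovvp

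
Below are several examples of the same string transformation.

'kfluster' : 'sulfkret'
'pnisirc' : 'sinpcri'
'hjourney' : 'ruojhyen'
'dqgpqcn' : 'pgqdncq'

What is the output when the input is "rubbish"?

bburhsi

What's happening: reverse the string, then move the first 3 characters to the end (rotate left by 3).
Applying both steps to "rubbish": "hsibbur", then "bburhsi".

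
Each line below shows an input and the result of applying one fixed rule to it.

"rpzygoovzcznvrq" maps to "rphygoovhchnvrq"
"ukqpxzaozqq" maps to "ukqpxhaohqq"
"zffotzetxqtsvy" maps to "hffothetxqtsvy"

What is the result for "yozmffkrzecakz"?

yohmffkrhecakh

The rule is to replace every "z" with "h".
So "yozmffkrzecakz" becomes "yohmffkrhecakh".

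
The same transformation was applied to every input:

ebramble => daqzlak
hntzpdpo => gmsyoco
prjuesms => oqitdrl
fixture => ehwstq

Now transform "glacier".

fkzbhd

The transformation: shift every letter 1 place backward in the alphabet (wrapping around), then delete the last character.
On "glacier": the first step gives "fkzbhdq", and the second then gives "fkzbhd".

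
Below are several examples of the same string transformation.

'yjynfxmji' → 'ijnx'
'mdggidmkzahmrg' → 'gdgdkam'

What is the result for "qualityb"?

bult

In each case the input is transformed by: move the last 2 characters to the front (rotate right by 2), then keep every other character starting from the second (positions 2nd, 4th, 6th, ...).
On "qualityb" that produces "bult".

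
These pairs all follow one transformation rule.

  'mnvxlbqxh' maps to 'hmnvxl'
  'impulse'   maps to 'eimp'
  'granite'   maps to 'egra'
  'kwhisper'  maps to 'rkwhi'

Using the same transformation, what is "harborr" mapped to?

Each output is the input with this applied: move the last character to the front, then delete the last 3 characters.
Doing the same to "harborr": "rhar".

rhar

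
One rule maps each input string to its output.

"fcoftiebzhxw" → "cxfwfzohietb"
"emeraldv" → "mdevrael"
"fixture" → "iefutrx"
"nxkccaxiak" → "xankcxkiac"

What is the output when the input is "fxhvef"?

xeffvh

Looking at the pairs, the operation is to swap each adjacent pair of characters (1↔2, 3↔4, ...), then take characters alternately from the front and the back (1st, last, 2nd, 2nd-last, ...).
Applying both steps to "fxhvef": "xfvhfe", then "xeffvh".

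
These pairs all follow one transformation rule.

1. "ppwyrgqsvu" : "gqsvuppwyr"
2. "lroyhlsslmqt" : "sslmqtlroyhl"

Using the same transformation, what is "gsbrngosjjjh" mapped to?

The transformation: swap the front and back halves of the string.
So "gsbrngosjjjh" becomes "osjjjhgsbrng".

osjjjhgsbrng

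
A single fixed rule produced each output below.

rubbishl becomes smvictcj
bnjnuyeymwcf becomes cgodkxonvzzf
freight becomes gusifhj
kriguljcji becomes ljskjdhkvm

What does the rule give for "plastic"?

qdmjbut

Looking at the pairs, the operation is to take characters alternately from the front and the back (1st, last, 2nd, 2nd-last, ...), then shift every letter 1 place forward in the alphabet (wrapping around).
Applying that to "plastic" gives "qdmjbut".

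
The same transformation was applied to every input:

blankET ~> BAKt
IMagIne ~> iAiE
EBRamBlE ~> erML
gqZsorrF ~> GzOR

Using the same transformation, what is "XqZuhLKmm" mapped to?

xzHkM

Rule — flip the case of every letter, then keep every other character starting from the first (positions 1st, 3rd, 5th, ...).
For "XqZuhLKmm", step one produces "xQzUHlkMM"; step two turns that into "xzHkM".
(Check on "IMagIne": → "imAGiNE" → "iAiE" ✓)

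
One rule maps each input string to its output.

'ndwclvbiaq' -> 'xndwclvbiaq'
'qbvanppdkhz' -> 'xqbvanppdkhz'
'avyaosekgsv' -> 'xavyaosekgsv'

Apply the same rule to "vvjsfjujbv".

The pattern: prepend "x".
For "vvjsfjujbv" the result is "xvvjsfjujbv".

xvvjsfjujbv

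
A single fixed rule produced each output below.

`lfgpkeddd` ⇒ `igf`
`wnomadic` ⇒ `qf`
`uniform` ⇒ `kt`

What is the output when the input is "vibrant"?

dp

The rule is to shift every letter 2 places forward in the alphabet (wrapping around), then keep one character in every 3, starting at position 3 (positions 3rd, 6th, 9th, ...).
Applying both steps to "vibrant": "xkdtcpv", then "dp".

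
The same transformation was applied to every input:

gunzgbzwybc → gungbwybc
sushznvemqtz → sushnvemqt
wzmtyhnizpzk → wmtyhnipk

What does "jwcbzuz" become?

Rule — remove every "z".
Applying that to "jwcbzuz" gives "jwcbu".

jwcbu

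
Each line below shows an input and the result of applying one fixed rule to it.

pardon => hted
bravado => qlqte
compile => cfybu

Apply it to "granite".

The rule is to shift every letter 10 places backward in the alphabet (wrapping around), then delete the first 2 characters.
Working it through for "granite": intermediate "whqdyju", final "qdyju".

qdyju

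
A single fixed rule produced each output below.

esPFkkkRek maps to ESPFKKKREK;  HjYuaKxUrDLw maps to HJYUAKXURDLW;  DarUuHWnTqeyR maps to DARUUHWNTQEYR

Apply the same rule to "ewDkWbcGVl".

EWDKWBCGVL

In each case the input is transformed by: convert every letter to uppercase.
For "ewDkWbcGVl" the result is "EWDKWBCGVL".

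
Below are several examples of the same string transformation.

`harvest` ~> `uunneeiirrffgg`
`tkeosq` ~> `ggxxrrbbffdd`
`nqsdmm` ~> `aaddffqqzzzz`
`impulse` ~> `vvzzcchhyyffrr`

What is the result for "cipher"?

What's happening: double every character, then shift every letter 13 places forward in the alphabet (wrapping around) — i.e. ROT13.
Starting from "cipher": after the first operation, "cciipphheerr"; after the second, "ppvvccuurree".

ppvvccuurree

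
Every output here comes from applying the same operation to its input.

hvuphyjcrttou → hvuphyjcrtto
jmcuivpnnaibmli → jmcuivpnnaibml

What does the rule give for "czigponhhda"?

czigponhhd

Each output is the input with this applied: delete the last character.
For "czigponhhda" the result is "czigponhhd".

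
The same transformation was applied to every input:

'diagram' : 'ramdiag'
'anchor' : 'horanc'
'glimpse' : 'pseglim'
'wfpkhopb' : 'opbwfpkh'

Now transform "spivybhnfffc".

The transformation: move the last 3 characters to the front (rotate right by 3).
Doing the same to "spivybhnfffc": "ffcspivybhnf".

ffcspivybhnf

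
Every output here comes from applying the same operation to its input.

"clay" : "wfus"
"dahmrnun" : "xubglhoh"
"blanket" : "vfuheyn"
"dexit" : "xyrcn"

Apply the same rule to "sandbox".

The transformation: shift every letter 6 places backward in the alphabet (wrapping around).
Doing the same to "sandbox": "muhxvir".

muhxvir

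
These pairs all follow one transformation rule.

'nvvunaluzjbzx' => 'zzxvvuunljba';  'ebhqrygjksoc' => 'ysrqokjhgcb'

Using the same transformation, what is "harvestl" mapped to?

vtsrlea

What's happening: delete the first character, then sort the characters into reverse alphabetical order.
Applying both steps to "harvestl": "arvestl", then "vtsrlea".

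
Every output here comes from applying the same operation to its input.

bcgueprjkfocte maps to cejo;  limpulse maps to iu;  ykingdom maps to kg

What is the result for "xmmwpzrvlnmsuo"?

In each case the input is transformed by: move the last character to the front, then keep one character in every 3, starting at position 3 (positions 3rd, 6th, 9th, ...).
"xmmwpzrvlnmsuo" → "oxmmwpzrvlnmsu" → "mpvm".

mpvm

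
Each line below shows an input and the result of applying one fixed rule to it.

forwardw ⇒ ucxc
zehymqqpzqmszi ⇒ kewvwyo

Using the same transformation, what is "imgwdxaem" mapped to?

scdk

Looking at the pairs, the operation is to shift every letter 6 places forward in the alphabet (wrapping around), then keep every other character starting from the second (positions 2nd, 4th, 6th, ...).
Starting from "imgwdxaem": after the first operation, "osmcjdgks"; after the second, "scdk".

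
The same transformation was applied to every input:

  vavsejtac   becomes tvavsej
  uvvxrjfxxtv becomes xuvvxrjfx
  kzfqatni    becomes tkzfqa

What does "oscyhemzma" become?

zoscyhem

Each output is the input with this applied: delete the last 2 characters, then move the last character to the front.
Working it through for "oscyhemzma": intermediate "oscyhemz", final "zoscyhem".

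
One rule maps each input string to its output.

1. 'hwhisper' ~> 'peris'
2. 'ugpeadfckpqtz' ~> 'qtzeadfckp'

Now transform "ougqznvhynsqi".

sqiqznvhyn

The rule is to delete the first 3 characters, then move the last 3 characters to the front (rotate right by 3).
Applying both steps to "ougqznvhynsqi": "qznvhynsqi", then "sqiqznvhyn".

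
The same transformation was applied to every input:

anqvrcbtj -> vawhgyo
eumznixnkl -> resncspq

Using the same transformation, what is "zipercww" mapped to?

ujwhbb

The rule is to shift every letter 5 places forward in the alphabet (wrapping around), then delete the first 2 characters.
Applying both steps to "zipercww": "enujwhbb", then "ujwhbb".
(Check on "eumznixnkl": → "jzresncspq" → "resncspq" ✓)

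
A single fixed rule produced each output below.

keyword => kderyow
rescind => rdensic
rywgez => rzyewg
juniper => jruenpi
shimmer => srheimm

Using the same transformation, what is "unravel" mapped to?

ulnerva

The transformation: take characters alternately from the front and the back (1st, last, 2nd, 2nd-last, ...).
So "unravel" becomes "ulnerva".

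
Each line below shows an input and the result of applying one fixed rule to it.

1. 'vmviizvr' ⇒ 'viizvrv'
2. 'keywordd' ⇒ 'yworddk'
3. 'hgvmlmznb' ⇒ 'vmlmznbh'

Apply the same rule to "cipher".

The rule is to move the first character to the end, then delete the first character.
Starting from "cipher": after the first operation, "ipherc"; after the second, "pherc".

pherc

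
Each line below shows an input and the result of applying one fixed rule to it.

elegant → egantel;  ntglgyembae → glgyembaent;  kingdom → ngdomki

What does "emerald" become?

The rule is to move the first 2 characters to the end (rotate left by 2).
On "emerald" that produces "eraldem".

eraldem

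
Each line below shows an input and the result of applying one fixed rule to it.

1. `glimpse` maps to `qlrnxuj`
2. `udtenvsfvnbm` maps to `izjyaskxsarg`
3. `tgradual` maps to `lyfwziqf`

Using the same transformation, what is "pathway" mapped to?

Each output is the input with this applied: swap each adjacent pair of characters (1↔2, 3↔4, ...), then shift every letter 5 places forward in the alphabet (wrapping around).
Working it through for "pathway": intermediate "aphtawy", final "fumyfbd".
(Check on "glimpse": → "lgmispe" → "qlrnxuj" ✓)

fumyfbd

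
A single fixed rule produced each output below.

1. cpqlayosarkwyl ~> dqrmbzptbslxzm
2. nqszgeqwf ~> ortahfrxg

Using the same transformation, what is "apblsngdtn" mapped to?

bqcmtoheuo

The transformation: shift every letter 1 place forward in the alphabet (wrapping around).
"apblsngdtn" → "bqcmtoheuo".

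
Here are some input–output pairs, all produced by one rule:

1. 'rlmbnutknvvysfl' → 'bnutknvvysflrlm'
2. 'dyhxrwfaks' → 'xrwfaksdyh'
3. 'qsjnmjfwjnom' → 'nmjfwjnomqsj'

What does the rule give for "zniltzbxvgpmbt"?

ltzbxvgpmbtzni

What's happening: move the first 3 characters to the end (rotate left by 3).
Doing the same to "zniltzbxvgpmbt": "ltzbxvgpmbtzni".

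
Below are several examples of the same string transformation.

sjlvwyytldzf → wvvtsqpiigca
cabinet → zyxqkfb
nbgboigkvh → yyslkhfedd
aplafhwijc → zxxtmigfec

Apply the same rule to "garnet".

What's happening: shift every letter 3 places backward in the alphabet (wrapping around), then sort the characters into reverse alphabetical order.
Working it through for "garnet": intermediate "dxokbq", final "xqokdb".

xqokdb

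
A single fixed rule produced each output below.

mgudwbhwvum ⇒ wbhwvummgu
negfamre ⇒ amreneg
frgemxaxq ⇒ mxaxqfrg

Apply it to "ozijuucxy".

uucxyozi

The rule is to move the first 3 characters to the end (rotate left by 3), then delete the first character.
"ozijuucxy" → "uucxyozi".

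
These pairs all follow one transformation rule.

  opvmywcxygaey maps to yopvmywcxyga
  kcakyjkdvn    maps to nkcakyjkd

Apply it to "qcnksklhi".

The rule is to move the last character to the front, then delete the last character.
On "qcnksklhi": the first step gives "iqcnksklh", and the second then gives "iqcnkskl".

iqcnkskl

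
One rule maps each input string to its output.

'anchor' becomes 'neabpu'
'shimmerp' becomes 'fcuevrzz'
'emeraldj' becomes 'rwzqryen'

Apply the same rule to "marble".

zrnyeo

In each case the input is transformed by: shift every letter 13 places forward in the alphabet (wrapping around) — i.e. ROT13, then take characters alternately from the front and the back (1st, last, 2nd, 2nd-last, ...).
"marble" → "zneoyr" → "zrnyeo".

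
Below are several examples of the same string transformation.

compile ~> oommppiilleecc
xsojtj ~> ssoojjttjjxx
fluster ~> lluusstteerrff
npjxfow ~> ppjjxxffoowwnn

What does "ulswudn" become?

llsswwuuddnnuu

Looking at the pairs, the operation is to move the first character to the end, then double every character.
Working it through for "ulswudn": intermediate "lswudnu", final "llsswwuuddnnuu".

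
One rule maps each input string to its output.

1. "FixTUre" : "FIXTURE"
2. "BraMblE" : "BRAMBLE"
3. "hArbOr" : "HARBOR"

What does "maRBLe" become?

MARBLE

In each case the input is transformed by: convert every letter to uppercase.
"maRBLe" → "MARBLE".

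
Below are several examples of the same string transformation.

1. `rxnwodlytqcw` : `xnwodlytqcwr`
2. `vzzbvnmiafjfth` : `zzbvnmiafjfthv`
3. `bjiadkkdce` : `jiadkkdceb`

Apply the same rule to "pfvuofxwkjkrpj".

In each case the input is transformed by: move the first character to the end.
So "pfvuofxwkjkrpj" becomes "fvuofxwkjkrpjp".

fvuofxwkjkrpjp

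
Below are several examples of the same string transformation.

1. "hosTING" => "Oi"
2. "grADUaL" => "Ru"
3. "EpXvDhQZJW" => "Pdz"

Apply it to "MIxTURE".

iu

Each output is the input with this applied: flip the case of every letter, then keep one character in every 3, starting at position 2 (positions 2nd, 5th, 8th, ...).
Starting from "MIxTURE": after the first operation, "miXture"; after the second, "iu".
(Check on "EpXvDhQZJW": → "ePxVdHqzjw" → "Pdz" ✓)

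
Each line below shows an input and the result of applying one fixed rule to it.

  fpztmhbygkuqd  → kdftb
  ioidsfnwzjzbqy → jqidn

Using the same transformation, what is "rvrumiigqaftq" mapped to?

The pattern: keep one character in every 3, starting at position 1 (positions 1st, 4th, 7th, ...), then move the first 3 characters to the end (rotate left by 3).
Starting from "rvrumiigqaftq": after the first operation, "ruiaq"; after the second, "aqrui".
(Check on "fpztmhbygkuqd": → "ftbkd" → "kdftb" ✓)

aqrui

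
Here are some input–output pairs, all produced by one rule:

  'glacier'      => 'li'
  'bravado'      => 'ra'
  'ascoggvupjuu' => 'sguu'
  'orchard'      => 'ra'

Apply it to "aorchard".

ohd

The rule is to keep one character in every 3, starting at position 2 (positions 2nd, 5th, 8th, ...).
Doing the same to "aorchard": "ohd".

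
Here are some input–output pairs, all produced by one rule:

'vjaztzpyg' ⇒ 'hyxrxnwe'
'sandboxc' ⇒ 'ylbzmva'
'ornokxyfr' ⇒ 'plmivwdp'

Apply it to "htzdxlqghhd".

rxbvjoeffb

The rule is to delete the first character, then shift every letter 2 places backward in the alphabet (wrapping around).
"htzdxlqghhd" → "tzdxlqghhd" → "rxbvjoeffb".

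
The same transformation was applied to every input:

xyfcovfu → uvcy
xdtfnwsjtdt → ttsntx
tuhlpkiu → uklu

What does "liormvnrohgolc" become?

cohrvri

In each case the input is transformed by: reverse the string, then keep every other character starting from the first (positions 1st, 3rd, 5th, ...).
On "liormvnrohgolc" that produces "cohrvri".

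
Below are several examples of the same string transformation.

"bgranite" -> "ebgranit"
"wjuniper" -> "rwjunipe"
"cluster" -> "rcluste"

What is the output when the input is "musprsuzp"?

pmusprsuz

Rule — move the last character to the front.
So "musprsuzp" becomes "pmusprsuz".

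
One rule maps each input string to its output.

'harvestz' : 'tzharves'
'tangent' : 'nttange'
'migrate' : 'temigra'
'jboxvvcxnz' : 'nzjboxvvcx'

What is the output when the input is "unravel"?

elunrav

In each case the input is transformed by: move the last 2 characters to the front (rotate right by 2).
Applying that to "unravel" gives "elunrav".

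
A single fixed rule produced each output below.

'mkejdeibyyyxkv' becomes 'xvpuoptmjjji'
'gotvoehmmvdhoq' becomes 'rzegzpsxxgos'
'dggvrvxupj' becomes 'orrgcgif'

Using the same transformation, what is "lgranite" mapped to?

wrclyt

Looking at the pairs, the operation is to shift every letter 11 places forward in the alphabet (wrapping around), then delete the last 2 characters.
Working it through for "lgranite": intermediate "wrclytep", final "wrclyt".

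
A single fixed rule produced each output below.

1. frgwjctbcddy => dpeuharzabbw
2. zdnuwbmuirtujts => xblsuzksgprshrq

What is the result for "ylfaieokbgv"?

In each case the input is transformed by: shift every letter 2 places backward in the alphabet (wrapping around).
For "ylfaieokbgv" the result is "wjdygcmizet".

wjdygcmizet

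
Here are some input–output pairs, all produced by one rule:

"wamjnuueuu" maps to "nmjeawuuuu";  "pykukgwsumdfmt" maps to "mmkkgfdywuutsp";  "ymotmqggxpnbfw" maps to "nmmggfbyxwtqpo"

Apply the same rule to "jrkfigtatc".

Rule — sort the characters into reverse alphabetical order, then swap the front and back halves of the string.
On "jrkfigtatc" that produces "igfcattrkj".
(Check on "pykukgwsumdfmt": → "ywuutspmmkkgfd" → "mmkkgfdywuutsp" ✓)

igfcattrkj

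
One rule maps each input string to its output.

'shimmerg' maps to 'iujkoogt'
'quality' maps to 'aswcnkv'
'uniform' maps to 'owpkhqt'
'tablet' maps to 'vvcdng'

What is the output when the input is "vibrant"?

vxkdtcp

Each output is the input with this applied: move the last character to the front, then shift every letter 2 places forward in the alphabet (wrapping around).
For "vibrant", step one produces "tvibran"; step two turns that into "vxkdtcp".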